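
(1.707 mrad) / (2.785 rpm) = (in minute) 9.755e-05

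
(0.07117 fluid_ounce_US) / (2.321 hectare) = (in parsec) 2.939e-27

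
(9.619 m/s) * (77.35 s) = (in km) 0.744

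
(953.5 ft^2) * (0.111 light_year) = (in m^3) 9.302e+16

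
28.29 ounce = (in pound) 1.768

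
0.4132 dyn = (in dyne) 0.4132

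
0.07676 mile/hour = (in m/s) 0.03431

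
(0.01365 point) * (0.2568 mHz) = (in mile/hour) 2.766e-09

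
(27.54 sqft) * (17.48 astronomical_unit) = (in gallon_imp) 1.472e+15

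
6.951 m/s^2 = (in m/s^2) 6.951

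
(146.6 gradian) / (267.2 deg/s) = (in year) 1.566e-08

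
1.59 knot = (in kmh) 2.945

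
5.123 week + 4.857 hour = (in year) 0.0988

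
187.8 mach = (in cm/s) 6.395e+06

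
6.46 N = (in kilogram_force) 0.6587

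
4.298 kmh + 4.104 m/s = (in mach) 0.01556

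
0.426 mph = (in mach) 0.0005593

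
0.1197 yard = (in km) 0.0001095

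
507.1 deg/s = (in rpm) 84.52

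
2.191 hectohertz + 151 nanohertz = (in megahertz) 0.0002191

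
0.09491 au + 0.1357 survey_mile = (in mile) 8.822e+06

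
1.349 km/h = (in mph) 0.8382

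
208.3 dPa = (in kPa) 0.02083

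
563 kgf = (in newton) 5521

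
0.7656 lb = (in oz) 12.25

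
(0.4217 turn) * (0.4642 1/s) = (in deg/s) 70.47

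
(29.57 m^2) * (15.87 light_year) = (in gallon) 1.173e+21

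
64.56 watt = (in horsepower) 0.08658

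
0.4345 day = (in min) 625.7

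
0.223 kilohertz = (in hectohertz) 2.23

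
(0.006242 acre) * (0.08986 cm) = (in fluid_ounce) 767.5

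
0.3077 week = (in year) 0.005901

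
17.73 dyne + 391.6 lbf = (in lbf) 391.6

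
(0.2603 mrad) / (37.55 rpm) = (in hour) 1.839e-08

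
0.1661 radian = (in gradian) 10.57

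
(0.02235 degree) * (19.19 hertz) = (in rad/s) 0.007486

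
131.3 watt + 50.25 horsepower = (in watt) 3.76e+04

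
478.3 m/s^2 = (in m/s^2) 478.3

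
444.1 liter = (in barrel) 2.793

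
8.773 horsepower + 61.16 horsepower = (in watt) 5.215e+04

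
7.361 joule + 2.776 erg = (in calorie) 1.759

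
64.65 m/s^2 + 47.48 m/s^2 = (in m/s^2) 112.1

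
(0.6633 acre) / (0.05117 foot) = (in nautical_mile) 92.93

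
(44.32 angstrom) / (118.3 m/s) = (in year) 1.188e-18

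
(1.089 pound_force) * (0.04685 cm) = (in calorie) 0.0005424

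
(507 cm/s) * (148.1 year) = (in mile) 1.471e+07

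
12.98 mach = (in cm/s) 4.42e+05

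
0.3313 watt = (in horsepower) 0.0004443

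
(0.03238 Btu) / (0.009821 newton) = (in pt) 9.86e+06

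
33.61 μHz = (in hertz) 3.361e-05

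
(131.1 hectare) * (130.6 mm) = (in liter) 1.712e+08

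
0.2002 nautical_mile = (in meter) 370.8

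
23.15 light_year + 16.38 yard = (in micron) 2.19e+23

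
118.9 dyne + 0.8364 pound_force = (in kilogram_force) 0.3795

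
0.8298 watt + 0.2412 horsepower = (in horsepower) 0.2423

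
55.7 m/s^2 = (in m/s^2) 55.7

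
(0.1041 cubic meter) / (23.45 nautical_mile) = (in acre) 5.923e-10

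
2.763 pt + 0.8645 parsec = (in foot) 8.752e+16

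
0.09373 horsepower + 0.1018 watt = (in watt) 70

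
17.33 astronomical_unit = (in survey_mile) 1.611e+09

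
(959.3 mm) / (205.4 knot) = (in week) 1.501e-08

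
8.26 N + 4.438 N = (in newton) 12.7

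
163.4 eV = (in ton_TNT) 6.257e-27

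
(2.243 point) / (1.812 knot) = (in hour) 2.358e-07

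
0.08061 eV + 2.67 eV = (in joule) 4.407e-19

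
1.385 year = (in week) 72.22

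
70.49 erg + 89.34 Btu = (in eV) 5.883e+23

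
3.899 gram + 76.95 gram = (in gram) 80.85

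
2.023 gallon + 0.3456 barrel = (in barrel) 0.3938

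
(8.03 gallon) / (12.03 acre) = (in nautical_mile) 3.371e-10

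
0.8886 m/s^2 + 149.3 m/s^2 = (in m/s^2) 150.2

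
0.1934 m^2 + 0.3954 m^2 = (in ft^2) 6.338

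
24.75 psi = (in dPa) 1.706e+06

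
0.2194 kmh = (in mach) 0.000179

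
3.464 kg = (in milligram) 3.464e+06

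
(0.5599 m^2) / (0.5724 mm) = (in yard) 1070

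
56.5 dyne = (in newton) 0.000565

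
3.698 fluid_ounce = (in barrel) 0.0006879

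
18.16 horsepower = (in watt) 1.354e+04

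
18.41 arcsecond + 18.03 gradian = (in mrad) 283.3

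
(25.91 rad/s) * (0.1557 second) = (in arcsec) 8.321e+05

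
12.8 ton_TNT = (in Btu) 5.076e+07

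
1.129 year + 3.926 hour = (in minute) 5.936e+05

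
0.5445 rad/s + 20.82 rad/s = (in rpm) 204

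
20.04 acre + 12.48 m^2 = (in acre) 20.04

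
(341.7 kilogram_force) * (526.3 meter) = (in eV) 1.101e+25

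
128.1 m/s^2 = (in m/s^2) 128.1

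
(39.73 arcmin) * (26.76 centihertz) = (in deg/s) 0.1772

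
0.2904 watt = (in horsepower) 0.0003894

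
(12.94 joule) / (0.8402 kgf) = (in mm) 1570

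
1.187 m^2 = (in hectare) 0.0001187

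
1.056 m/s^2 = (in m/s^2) 1.056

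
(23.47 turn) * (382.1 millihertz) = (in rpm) 538.1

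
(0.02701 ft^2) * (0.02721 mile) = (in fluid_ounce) 3716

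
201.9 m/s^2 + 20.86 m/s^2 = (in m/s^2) 222.8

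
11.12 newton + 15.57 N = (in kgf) 2.722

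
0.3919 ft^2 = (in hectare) 3.641e-06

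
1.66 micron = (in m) 1.66e-06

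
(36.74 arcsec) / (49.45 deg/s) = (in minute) 3.44e-06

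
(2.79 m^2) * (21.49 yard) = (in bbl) 344.8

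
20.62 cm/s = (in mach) 0.0006056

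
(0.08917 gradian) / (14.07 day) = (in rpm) 1.1e-08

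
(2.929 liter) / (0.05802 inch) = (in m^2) 1.988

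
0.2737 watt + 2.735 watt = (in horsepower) 0.004035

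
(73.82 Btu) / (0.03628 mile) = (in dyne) 1.334e+08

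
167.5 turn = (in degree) 6.03e+04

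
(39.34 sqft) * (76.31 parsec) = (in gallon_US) 2.273e+21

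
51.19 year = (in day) 1.868e+04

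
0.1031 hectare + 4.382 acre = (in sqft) 2.02e+05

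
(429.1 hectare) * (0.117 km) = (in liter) 5.02e+11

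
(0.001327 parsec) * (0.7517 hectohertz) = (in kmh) 1.108e+16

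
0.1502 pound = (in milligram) 6.813e+04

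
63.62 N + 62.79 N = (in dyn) 1.264e+07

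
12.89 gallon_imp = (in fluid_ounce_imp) 2062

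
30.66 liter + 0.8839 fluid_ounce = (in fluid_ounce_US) 1038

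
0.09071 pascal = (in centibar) 9.071e-05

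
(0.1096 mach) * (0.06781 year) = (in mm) 7.98e+10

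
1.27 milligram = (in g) 0.00127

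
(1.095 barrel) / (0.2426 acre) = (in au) 1.185e-15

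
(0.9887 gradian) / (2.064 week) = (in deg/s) 7.128e-07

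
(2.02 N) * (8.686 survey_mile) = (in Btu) 26.76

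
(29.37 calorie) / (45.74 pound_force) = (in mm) 604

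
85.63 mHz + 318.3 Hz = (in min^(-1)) 1.91e+04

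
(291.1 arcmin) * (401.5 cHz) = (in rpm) 3.247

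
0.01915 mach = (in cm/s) 652.1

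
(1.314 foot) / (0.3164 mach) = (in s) 0.003718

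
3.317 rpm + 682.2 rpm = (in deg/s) 4113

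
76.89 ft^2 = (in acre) 0.001765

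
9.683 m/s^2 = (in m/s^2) 9.683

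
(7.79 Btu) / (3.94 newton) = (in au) 1.394e-08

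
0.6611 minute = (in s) 39.67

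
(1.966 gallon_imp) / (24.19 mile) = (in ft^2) 2.471e-06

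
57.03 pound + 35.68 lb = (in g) 4.205e+04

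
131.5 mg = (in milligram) 131.5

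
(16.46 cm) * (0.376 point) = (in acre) 5.395e-09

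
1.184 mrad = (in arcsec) 244.2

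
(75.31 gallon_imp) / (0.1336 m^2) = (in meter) 2.563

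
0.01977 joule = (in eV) 1.234e+17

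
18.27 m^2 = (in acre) 0.004515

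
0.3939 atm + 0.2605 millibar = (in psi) 5.793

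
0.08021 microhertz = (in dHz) 8.021e-07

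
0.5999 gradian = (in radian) 0.009423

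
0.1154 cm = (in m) 0.001154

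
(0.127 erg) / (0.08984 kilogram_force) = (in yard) 1.576e-08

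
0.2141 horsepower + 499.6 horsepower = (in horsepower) 499.8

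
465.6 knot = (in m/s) 239.5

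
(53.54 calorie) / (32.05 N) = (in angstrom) 6.989e+10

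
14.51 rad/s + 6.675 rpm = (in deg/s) 871.4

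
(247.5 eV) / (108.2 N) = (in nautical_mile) 1.979e-22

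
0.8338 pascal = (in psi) 0.0001209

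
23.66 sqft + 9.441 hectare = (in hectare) 9.441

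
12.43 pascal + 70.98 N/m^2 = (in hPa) 0.8341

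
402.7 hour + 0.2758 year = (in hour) 2819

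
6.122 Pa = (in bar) 6.122e-05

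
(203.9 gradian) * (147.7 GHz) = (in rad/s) 4.731e+11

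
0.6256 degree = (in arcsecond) 2252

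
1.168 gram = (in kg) 0.001168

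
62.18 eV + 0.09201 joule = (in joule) 0.09201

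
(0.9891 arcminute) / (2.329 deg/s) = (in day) 8.192e-08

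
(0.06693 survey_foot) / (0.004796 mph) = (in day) 0.0001101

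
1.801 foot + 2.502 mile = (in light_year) 4.257e-13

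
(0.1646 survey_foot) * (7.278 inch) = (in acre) 2.292e-06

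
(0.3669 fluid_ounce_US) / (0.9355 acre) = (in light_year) 3.029e-25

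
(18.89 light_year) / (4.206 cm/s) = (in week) 7.025e+12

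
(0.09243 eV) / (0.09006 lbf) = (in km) 3.697e-23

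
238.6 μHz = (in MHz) 2.386e-10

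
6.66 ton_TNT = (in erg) 2.787e+17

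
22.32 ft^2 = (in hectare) 0.0002074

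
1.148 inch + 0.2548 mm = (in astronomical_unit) 1.966e-13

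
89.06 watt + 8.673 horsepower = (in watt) 6557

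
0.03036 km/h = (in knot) 0.01639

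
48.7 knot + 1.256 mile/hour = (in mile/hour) 57.3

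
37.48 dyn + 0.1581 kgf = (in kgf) 0.1581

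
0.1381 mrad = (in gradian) 0.008792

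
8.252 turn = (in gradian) 3301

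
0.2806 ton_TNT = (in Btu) 1.113e+06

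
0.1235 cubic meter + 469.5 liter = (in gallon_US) 156.7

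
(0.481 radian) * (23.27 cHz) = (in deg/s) 6.413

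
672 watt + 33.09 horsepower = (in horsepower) 33.99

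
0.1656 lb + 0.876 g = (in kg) 0.07599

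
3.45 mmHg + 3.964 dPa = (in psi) 0.06677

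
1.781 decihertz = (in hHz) 0.001781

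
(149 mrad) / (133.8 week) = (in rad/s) 1.841e-09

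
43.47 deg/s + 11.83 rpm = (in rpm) 19.08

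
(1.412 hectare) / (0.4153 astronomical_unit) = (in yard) 2.485e-07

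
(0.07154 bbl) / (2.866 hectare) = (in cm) 3.969e-05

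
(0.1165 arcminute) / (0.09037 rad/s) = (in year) 1.189e-11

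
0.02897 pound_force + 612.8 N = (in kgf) 62.5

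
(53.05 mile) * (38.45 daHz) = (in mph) 7.343e+07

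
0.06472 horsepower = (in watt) 48.26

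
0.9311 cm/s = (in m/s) 0.009311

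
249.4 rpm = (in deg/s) 1496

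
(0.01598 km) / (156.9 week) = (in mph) 3.767e-07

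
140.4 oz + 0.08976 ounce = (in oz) 140.5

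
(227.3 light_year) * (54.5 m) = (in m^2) 1.172e+20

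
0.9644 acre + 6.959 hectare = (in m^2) 7.349e+04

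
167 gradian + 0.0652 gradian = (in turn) 0.4177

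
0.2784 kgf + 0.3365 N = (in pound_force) 0.6894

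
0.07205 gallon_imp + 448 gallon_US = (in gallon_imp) 373.1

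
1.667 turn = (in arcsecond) 2.16e+06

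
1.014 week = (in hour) 170.4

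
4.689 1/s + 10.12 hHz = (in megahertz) 0.001017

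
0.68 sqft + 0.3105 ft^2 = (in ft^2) 0.9905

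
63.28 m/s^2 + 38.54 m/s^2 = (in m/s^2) 101.8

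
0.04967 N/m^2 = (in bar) 4.967e-07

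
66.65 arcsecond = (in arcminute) 1.111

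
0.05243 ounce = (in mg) 1486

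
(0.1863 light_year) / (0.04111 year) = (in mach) 3.993e+06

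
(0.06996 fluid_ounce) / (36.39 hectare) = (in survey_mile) 3.533e-15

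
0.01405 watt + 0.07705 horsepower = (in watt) 57.47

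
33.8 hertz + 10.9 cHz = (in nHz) 3.391e+10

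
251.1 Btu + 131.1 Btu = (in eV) 2.517e+24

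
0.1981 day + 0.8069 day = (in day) 1.005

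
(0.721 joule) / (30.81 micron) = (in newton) 2.34e+04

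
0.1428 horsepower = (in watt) 106.5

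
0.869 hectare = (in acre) 2.147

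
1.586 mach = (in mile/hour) 1208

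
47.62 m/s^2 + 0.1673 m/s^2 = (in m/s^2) 47.79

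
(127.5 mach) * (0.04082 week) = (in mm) 1.072e+12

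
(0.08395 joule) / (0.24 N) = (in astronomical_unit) 2.338e-12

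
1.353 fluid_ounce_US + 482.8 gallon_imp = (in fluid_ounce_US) 7.422e+04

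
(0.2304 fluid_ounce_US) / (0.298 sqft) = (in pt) 0.6977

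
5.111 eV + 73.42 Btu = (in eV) 4.835e+23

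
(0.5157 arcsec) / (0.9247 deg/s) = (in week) 2.561e-10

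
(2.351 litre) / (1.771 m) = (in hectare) 1.327e-07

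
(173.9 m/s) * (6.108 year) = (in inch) 1.319e+12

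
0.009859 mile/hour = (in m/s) 0.004407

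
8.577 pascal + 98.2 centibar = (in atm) 0.9692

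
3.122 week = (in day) 21.85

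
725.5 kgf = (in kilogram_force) 725.5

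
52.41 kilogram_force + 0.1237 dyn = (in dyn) 5.14e+07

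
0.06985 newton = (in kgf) 0.007123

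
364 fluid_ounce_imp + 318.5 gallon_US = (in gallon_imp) 267.5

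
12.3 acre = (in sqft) 5.358e+05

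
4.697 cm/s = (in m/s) 0.04697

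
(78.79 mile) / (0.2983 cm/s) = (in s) 4.251e+07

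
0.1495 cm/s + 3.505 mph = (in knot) 3.049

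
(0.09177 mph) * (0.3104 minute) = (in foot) 2.507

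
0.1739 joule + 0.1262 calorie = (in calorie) 0.1678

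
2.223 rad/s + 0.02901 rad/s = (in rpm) 21.51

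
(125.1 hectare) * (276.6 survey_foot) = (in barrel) 6.634e+08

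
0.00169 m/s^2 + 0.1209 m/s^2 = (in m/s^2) 0.1226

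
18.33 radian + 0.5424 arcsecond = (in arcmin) 6.301e+04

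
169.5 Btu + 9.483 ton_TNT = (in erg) 3.968e+17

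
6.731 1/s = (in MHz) 6.731e-06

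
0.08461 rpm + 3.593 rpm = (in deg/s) 22.07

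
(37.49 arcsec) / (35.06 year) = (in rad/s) 1.644e-13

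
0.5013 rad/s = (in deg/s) 28.72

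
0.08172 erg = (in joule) 8.172e-09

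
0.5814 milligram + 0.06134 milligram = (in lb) 1.417e-06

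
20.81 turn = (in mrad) 1.308e+05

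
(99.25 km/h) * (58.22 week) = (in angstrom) 9.708e+18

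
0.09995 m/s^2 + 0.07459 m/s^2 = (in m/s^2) 0.1745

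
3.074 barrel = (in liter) 488.7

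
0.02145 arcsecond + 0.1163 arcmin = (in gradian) 0.00216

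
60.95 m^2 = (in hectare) 0.006095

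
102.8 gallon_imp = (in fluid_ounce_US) 1.58e+04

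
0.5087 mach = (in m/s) 173.2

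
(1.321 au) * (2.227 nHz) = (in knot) 855.5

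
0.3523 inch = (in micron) 8948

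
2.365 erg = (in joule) 2.365e-07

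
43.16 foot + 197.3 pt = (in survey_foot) 43.39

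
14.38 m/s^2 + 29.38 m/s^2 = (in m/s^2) 43.76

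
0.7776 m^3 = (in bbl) 4.891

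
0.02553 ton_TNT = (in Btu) 1.012e+05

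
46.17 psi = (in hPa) 3183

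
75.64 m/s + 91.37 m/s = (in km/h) 601.2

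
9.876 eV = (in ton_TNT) 3.782e-28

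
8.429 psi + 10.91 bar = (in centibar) 1149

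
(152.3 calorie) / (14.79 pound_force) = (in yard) 10.59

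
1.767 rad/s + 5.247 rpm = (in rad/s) 2.316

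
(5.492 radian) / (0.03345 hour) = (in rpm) 0.4355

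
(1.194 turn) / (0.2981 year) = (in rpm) 7.621e-06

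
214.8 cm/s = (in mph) 4.805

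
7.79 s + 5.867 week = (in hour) 985.7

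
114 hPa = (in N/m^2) 1.14e+04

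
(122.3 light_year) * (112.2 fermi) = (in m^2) 1.298e+05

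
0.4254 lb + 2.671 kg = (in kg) 2.864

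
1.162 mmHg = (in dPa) 1549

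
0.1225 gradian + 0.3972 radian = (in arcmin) 1372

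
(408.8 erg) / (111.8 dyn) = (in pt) 103.6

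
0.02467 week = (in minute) 248.7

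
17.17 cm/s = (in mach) 0.0005043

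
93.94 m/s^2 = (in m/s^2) 93.94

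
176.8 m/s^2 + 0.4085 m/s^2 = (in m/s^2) 177.2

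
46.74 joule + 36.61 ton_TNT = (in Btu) 1.452e+08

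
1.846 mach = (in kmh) 2263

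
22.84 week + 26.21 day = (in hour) 4466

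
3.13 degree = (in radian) 0.05463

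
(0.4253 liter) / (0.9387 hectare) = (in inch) 1.784e-06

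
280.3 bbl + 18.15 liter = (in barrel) 280.4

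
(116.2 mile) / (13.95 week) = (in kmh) 0.07979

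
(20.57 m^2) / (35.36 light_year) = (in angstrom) 6.149e-07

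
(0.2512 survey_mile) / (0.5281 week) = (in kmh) 0.004557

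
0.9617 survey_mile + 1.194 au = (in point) 5.063e+14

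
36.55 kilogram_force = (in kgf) 36.55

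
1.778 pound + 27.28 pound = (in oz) 464.9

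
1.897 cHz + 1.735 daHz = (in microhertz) 1.737e+07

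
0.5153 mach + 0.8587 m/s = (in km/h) 634.7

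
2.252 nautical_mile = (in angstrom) 4.171e+13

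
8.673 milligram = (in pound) 1.912e-05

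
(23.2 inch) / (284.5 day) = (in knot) 4.66e-08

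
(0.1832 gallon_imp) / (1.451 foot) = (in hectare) 1.883e-07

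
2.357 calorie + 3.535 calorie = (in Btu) 0.02337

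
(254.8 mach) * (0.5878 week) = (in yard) 3.373e+10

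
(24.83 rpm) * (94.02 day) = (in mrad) 2.112e+10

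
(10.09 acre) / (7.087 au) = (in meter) 3.851e-08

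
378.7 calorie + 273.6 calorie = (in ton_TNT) 6.523e-07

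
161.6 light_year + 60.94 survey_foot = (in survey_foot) 5.016e+18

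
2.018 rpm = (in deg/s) 12.11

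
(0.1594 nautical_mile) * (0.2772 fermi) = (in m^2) 8.183e-14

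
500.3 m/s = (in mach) 1.469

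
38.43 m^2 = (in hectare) 0.003843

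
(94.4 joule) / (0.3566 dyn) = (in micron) 2.647e+13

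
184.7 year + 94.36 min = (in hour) 1.618e+06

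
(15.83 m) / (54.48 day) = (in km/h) 1.211e-05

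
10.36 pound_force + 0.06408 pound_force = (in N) 46.37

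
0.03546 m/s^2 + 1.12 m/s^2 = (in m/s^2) 1.155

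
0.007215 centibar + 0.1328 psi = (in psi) 0.1338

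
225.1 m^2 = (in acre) 0.05562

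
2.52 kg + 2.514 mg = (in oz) 88.89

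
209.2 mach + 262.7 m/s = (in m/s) 7.15e+04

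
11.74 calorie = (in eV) 3.066e+20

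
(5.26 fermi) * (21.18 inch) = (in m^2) 2.83e-15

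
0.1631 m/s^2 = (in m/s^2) 0.1631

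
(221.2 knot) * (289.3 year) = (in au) 6.94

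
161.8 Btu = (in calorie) 4.08e+04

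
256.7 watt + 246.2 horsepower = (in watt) 1.838e+05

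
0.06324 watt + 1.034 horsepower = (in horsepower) 1.034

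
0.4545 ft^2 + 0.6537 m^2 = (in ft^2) 7.491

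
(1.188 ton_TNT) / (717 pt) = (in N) 1.965e+10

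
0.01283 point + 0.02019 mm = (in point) 0.07006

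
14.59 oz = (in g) 413.6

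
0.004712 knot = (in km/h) 0.008727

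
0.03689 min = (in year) 7.019e-08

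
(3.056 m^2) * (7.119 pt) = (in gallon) 2.027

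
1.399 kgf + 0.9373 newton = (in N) 14.66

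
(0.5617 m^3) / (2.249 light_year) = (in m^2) 2.64e-17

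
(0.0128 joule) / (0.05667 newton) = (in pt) 640.3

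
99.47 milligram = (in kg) 9.947e-05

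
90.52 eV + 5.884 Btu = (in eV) 3.875e+22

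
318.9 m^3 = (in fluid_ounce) 1.078e+07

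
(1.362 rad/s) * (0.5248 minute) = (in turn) 6.826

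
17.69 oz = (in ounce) 17.69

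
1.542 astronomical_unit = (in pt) 6.539e+14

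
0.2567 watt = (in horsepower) 0.0003442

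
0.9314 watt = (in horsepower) 0.001249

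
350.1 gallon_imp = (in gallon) 420.5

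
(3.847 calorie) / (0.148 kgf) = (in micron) 1.109e+07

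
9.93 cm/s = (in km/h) 0.3575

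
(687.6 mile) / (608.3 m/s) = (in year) 5.768e-05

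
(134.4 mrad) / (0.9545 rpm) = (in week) 2.223e-06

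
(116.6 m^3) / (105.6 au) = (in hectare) 7.381e-16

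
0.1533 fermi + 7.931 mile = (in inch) 5.025e+05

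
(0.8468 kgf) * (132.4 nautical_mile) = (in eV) 1.271e+25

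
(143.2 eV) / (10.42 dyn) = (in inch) 8.669e-12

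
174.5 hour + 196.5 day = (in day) 203.8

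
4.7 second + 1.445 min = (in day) 0.001058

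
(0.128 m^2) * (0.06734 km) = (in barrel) 54.22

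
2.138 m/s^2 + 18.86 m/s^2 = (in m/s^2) 21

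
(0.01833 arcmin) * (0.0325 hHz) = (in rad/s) 1.733e-05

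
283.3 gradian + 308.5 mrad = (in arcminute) 1.636e+04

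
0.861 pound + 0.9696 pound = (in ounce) 29.29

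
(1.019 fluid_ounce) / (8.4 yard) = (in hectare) 3.923e-10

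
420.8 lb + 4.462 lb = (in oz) 6804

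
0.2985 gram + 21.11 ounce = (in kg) 0.5988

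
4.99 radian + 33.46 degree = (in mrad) 5574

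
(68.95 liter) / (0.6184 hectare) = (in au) 7.453e-17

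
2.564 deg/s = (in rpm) 0.4273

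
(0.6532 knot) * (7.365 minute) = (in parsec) 4.812e-15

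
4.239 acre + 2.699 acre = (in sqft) 3.022e+05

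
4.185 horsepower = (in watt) 3121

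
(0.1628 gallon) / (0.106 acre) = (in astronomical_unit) 9.603e-18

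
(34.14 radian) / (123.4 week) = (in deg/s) 2.621e-05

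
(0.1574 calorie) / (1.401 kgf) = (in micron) 4.793e+04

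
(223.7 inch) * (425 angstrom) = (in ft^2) 2.599e-06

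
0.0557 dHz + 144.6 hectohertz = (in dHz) 1.446e+05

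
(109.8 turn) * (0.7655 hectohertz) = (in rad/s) 5.281e+04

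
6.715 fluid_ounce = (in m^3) 0.0001986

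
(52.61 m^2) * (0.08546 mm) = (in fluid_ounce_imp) 158.2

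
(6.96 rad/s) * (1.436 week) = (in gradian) 3.848e+08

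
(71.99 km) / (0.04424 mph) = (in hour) 1011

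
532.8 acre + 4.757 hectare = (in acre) 544.6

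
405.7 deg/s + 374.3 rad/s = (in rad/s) 381.4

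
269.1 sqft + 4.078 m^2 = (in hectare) 0.002908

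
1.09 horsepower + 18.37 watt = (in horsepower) 1.115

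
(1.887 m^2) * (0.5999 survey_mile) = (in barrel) 1.146e+04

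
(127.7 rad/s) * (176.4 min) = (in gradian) 8.604e+07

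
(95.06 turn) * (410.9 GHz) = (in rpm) 2.344e+15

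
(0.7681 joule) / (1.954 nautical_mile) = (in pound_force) 4.772e-05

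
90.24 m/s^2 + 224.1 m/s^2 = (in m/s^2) 314.3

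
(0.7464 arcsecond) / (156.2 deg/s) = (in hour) 3.687e-10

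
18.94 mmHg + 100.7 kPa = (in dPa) 1.032e+06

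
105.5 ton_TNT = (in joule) 4.414e+11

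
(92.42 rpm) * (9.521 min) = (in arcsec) 1.14e+09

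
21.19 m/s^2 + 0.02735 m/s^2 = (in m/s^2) 21.22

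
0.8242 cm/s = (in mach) 2.421e-05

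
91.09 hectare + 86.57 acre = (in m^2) 1.261e+06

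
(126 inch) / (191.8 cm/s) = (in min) 0.02781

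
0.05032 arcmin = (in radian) 1.464e-05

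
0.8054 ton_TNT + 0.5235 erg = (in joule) 3.37e+09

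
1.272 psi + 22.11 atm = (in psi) 326.2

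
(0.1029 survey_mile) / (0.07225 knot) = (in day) 0.05157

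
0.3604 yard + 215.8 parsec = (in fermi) 6.659e+33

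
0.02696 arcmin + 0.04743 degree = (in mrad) 0.8357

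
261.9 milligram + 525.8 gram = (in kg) 0.5261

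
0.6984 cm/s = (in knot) 0.01358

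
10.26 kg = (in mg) 1.026e+07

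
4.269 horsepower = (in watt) 3183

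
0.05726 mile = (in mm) 9.215e+04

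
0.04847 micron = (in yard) 5.301e-08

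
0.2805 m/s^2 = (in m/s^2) 0.2805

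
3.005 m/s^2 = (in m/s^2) 3.005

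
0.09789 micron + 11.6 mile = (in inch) 7.35e+05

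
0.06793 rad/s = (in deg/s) 3.892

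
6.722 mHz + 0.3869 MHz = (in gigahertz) 0.0003869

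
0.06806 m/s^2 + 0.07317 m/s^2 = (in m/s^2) 0.1412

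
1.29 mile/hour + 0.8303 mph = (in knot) 1.842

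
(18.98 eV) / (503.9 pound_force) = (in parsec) 4.397e-38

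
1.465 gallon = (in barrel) 0.03488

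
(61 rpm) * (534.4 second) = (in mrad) 3.414e+06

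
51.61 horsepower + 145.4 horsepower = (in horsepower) 197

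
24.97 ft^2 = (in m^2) 2.32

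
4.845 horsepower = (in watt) 3613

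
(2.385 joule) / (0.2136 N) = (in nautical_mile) 0.006029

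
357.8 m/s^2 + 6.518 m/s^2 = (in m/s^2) 364.3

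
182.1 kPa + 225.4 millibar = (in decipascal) 2.046e+06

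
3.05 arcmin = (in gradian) 0.05648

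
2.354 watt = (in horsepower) 0.003157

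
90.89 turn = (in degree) 3.272e+04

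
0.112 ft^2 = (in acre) 2.571e-06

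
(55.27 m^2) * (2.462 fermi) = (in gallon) 3.595e-11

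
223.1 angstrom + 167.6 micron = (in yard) 0.0001833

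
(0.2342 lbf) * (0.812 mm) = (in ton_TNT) 2.022e-13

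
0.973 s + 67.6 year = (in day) 2.467e+04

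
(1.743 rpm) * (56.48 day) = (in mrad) 8.907e+08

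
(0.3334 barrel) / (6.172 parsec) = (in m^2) 2.783e-19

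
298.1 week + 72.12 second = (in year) 5.717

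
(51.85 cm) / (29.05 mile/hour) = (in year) 1.266e-09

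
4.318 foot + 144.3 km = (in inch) 5.681e+06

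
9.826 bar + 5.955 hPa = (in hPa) 9832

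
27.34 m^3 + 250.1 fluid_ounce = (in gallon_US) 7224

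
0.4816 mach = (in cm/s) 1.64e+04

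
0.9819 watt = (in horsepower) 0.001317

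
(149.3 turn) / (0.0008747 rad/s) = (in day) 12.41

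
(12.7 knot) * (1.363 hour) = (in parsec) 1.039e-12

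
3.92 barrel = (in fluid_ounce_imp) 2.193e+04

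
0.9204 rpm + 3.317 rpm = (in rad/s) 0.4437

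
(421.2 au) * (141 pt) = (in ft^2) 3.374e+13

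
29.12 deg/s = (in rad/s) 0.5082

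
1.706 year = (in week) 88.96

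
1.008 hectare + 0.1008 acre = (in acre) 2.592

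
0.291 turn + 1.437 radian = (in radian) 3.265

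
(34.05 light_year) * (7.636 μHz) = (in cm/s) 2.46e+14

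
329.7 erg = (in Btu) 3.125e-08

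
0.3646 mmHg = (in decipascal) 486.1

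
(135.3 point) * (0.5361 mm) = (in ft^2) 0.0002754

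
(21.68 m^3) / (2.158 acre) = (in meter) 0.002483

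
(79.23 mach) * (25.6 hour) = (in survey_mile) 1.545e+06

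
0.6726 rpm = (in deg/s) 4.036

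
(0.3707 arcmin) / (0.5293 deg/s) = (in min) 0.0001945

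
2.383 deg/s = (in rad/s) 0.04159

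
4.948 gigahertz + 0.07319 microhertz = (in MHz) 4948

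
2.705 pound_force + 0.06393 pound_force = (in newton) 12.32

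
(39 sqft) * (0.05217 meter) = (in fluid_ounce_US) 6392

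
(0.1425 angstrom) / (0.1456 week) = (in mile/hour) 3.62e-16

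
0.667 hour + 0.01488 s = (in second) 2401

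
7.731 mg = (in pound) 1.704e-05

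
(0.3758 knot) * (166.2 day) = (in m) 2.776e+06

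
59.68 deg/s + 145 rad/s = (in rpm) 1395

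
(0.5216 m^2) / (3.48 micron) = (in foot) 4.917e+05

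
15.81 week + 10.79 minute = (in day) 110.7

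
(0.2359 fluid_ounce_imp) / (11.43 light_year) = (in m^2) 6.198e-23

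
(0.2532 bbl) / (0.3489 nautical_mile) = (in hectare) 6.23e-09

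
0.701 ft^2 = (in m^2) 0.06513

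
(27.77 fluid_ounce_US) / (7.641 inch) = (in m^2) 0.004232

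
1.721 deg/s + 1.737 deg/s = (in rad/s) 0.06035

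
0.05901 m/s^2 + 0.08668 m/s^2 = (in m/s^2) 0.1457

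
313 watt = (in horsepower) 0.4197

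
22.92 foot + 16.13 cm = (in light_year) 7.555e-16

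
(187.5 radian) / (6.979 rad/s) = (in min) 0.4478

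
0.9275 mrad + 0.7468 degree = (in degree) 0.7999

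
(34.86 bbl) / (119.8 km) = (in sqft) 0.000498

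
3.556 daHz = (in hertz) 35.56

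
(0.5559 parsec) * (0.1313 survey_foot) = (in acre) 1.696e+11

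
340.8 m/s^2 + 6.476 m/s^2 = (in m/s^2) 347.3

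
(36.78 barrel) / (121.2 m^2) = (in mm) 48.25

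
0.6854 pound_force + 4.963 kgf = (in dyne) 5.172e+06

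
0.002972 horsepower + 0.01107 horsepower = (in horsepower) 0.01404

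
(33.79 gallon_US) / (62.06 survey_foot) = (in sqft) 0.07279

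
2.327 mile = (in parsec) 1.214e-13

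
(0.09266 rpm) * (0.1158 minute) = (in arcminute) 231.8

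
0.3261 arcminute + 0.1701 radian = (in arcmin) 585.1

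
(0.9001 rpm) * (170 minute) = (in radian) 961.4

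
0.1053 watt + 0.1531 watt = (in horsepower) 0.0003465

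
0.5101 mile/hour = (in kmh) 0.8209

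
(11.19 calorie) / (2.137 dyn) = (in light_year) 2.316e-10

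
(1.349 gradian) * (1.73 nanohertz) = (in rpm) 3.501e-10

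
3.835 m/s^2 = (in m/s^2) 3.835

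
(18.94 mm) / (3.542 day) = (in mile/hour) 1.384e-07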